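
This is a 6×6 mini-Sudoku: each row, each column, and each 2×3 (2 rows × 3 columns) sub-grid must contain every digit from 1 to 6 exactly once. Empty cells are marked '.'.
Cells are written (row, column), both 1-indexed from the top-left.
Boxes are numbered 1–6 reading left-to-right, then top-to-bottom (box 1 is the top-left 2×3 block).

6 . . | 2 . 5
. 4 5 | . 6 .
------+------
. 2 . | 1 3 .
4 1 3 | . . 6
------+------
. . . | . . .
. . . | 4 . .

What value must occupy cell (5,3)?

4

Cell (5,3) itself could take any of {1, 2, 4, 6} by direct elimination.
Consider where 4 can go in column 3.
(1,3) is out (box 1 already has a 4).
(3,3) is out (box 3 already has a 4).
(6,3) is out (row 6 already has a 4).
So the only cell in column 3 that can hold 4 is (5,3).
Therefore (5,3) = 4.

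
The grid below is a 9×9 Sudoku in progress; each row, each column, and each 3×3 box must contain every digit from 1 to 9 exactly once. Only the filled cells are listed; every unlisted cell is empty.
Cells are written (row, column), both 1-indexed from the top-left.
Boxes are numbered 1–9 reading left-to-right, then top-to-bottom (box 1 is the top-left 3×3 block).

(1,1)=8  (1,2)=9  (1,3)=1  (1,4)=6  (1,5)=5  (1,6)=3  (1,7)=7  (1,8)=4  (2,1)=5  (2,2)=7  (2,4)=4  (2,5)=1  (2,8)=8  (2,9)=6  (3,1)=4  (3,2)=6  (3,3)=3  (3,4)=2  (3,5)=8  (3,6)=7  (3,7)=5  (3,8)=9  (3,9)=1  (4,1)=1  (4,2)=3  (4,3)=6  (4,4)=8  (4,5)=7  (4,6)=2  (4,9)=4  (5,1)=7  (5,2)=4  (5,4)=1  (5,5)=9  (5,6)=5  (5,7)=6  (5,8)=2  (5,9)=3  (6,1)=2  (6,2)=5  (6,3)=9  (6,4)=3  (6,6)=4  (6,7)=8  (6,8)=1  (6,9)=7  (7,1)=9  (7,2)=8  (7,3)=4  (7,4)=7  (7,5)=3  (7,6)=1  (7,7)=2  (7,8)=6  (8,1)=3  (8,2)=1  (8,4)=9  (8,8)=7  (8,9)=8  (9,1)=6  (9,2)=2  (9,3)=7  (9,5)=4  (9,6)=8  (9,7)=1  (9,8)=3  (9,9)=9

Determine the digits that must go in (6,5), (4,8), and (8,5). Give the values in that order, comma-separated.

For (6,5):
  Row 6 already contains {1, 2, 3, 4, 5, 7, 8, 9}.
  Column 5 already contains {1, 3, 4, 5, 7, 8, 9}.
  Its 3×3 block (box 5) already contains {1, 2, 3, 4, 5, 7, 8, 9}.
  The only value from 1–9 not eliminated is 6, so (6,5) = 6.
For (4,8):
  Row 4 already contains {1, 2, 3, 4, 6, 7, 8}.
  Column 8 already contains {1, 2, 3, 4, 6, 7, 8, 9}.
  Its 3×3 block (box 6) already contains {1, 2, 3, 4, 6, 7, 8}.
  The only value from 1–9 not eliminated is 5, so (4,8) = 5.
For (8,5):
  Consider where 2 can go in box 8.
  (8,6) is out (column 6 already has a 2).
  (9,4) is out (row 9 already has a 2).
  So the only cell in box 8 that can hold 2 is (8,5).
  So (8,5) = 2.

6,5,2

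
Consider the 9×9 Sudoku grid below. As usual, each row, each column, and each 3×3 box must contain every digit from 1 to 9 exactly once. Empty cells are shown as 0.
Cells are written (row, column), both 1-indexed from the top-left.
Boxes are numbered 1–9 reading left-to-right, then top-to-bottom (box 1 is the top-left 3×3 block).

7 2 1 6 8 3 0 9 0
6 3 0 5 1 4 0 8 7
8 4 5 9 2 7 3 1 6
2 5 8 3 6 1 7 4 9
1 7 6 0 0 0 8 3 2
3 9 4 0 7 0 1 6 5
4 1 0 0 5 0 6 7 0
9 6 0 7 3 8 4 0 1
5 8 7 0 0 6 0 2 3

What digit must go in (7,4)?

2

Row 7 already contains {1, 4, 5, 6, 7}.
Column 4 already contains {3, 5, 6, 7, 9}.
Its 3×3 block (box 8) already contains {3, 5, 6, 7, 8}.
The only value from 1–9 not eliminated is 2, so (7,4) = 2.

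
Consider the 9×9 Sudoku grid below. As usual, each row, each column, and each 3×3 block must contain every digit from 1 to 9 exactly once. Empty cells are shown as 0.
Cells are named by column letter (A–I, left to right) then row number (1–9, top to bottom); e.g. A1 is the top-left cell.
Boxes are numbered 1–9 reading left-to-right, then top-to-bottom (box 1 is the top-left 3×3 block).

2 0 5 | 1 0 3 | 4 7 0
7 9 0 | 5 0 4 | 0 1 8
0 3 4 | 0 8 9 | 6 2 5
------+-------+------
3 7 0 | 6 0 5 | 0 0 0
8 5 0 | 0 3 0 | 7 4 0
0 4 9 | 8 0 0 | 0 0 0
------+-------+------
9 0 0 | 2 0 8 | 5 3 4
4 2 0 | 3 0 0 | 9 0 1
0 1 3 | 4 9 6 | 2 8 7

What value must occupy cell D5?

9

Row 5 already contains {3, 4, 5, 7, 8}.
Column D already contains {1, 2, 3, 4, 5, 6, 8}.
Its 3×3 block (box 5) already contains {3, 5, 6, 8}.
The only value from 1–9 not eliminated is 9, so D5 = 9.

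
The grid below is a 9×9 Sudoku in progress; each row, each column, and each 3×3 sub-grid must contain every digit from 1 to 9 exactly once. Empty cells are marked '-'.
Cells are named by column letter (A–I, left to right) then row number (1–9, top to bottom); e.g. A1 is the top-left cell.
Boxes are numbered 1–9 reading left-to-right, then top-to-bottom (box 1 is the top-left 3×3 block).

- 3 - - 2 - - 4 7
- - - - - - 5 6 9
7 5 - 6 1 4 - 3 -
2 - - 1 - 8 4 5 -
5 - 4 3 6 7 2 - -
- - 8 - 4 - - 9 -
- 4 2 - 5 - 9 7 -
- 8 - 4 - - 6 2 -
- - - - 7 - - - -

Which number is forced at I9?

Cell I9 itself could take any of {1, 3, 4, 5, 8} by direct elimination.
Consider where 4 can go in row 9.
A9 is out (box 7 already has a 4). B9 is out (column B already has a 4). C9 is out (column C already has a 4). D9 is out (column D already has a 4). The remaining empty cells in row 9 are similarly blocked.
So the only cell in row 9 that can hold 4 is I9.
Therefore I9 = 4.

4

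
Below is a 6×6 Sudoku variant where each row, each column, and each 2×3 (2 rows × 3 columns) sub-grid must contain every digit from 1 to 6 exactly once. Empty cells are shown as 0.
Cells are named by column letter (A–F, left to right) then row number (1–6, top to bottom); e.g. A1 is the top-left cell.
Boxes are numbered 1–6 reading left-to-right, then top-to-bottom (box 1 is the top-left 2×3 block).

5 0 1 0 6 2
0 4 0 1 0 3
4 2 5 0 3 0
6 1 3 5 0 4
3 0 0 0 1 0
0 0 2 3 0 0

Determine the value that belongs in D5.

2

Cell D5 itself could take any of {2, 4, 6} by direct elimination.
Consider where 2 can go in box 6.
F5 is out (column F already has a 2).
E6 is out (row 6 already has a 2).
F6 is out (row 6 already has a 2).
So the only cell in box 6 that can hold 2 is D5.
Therefore D5 = 2.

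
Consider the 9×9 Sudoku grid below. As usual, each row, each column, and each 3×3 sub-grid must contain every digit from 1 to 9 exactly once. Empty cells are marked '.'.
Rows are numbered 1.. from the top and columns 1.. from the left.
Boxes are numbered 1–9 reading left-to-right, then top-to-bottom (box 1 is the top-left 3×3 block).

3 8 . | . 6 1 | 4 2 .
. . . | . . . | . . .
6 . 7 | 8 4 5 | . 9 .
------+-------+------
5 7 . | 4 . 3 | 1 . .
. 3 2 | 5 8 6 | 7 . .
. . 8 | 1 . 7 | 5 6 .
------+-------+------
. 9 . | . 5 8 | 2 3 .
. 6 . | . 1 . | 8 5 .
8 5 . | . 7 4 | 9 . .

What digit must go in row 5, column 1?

Cell row 5, column 1 itself could take any of {1, 4, 9} by direct elimination.
Consider where 1 can go in row 5.
row 5, column 8 is out (box 6 already has a 1).
row 5, column 9 is out (box 6 already has a 1).
So the only cell in row 5 that can hold 1 is row 5, column 1.
Therefore row 5, column 1 = 1.

1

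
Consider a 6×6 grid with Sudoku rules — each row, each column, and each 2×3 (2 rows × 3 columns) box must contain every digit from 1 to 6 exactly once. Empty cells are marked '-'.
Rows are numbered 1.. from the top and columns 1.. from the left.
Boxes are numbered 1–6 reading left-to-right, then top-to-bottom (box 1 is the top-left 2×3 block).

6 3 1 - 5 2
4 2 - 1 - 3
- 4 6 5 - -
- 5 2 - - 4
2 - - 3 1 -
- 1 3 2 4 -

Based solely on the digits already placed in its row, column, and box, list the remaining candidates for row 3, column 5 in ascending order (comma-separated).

Row 3 already contains {4, 5, 6}.
Column 5 already contains {1, 4, 5}.
Its 2×3 block (box 4) already contains {4, 5}.
Removing those from 1–6 leaves {2, 3} as the candidates for row 3, column 5.

2,3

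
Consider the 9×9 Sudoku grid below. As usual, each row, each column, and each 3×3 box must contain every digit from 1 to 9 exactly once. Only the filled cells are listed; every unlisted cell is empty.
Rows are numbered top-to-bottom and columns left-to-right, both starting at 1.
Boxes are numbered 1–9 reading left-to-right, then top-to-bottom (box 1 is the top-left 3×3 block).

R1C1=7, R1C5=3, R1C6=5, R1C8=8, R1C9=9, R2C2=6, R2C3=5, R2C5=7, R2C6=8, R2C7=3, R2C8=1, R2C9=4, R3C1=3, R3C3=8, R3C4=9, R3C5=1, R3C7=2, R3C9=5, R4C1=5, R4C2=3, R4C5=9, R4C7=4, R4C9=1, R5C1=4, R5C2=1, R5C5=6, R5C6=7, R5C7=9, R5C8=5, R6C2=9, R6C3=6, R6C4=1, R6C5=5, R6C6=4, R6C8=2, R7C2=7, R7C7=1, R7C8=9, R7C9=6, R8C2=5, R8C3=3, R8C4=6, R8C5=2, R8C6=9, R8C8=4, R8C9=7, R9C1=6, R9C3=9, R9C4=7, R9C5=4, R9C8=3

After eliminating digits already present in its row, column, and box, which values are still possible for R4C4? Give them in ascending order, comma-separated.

2,8

Row 4 already contains {1, 3, 4, 5, 9}.
Column 4 already contains {1, 6, 7, 9}.
Its 3×3 block (box 5) already contains {1, 4, 5, 6, 7, 9}.
Removing those from 1–9 leaves {2, 8} as the candidates for R4C4.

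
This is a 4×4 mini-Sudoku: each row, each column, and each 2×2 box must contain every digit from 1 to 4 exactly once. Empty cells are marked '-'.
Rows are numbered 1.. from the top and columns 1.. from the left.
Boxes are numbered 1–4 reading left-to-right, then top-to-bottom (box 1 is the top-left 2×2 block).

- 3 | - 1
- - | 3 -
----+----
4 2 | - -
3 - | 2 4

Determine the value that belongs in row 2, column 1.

1

Cell row 2, column 1 itself could take any of {1, 2} by direct elimination.
Consider where 1 can go in column 1.
row 1, column 1 is out (row 1 already has a 1).
So the only cell in column 1 that can hold 1 is row 2, column 1.
Therefore row 2, column 1 = 1.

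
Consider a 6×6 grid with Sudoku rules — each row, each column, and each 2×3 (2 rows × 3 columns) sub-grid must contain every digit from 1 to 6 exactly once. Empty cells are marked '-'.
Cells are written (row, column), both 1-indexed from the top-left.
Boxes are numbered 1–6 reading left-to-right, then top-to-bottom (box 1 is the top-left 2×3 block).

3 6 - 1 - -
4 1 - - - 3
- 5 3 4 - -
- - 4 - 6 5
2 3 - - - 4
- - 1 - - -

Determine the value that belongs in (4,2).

2

Row 4 already contains {4, 5, 6}.
Column 2 already contains {1, 3, 5, 6}.
Its 2×3 block (box 3) already contains {3, 4, 5}.
The only value from 1–6 not eliminated is 2, so (4,2) = 2.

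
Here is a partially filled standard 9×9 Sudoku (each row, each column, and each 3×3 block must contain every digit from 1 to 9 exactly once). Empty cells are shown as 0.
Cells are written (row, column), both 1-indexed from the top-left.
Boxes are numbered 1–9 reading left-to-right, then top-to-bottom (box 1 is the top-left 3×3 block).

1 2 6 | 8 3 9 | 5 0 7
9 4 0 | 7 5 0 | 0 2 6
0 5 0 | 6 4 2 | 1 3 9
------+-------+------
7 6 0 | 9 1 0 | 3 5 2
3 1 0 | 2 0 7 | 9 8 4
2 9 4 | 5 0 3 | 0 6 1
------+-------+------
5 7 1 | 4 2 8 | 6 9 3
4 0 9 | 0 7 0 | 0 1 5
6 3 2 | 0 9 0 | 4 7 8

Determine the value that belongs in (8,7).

Row 8 already contains {1, 4, 5, 7, 9}.
Column 7 already contains {1, 3, 4, 5, 6, 9}.
Its 3×3 block (box 9) already contains {1, 3, 4, 5, 6, 7, 8, 9}.
The only value from 1–9 not eliminated is 2, so (8,7) = 2.

2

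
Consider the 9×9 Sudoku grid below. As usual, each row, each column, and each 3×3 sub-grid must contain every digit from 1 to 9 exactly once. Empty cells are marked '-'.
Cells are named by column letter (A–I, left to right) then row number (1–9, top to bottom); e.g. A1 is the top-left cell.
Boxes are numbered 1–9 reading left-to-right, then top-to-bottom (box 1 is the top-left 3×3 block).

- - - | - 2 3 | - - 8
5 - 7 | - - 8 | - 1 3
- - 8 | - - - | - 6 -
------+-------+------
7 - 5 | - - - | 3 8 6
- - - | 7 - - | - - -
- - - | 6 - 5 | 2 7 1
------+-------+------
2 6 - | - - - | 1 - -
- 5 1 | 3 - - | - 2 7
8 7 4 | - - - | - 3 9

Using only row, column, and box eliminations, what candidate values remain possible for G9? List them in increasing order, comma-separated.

Row 9 already contains {3, 4, 7, 8, 9}.
Column G already contains {1, 2, 3}.
Its 3×3 block (box 9) already contains {1, 2, 3, 7, 9}.
Removing those from 1–9 leaves {5, 6} as the candidates for G9.

5,6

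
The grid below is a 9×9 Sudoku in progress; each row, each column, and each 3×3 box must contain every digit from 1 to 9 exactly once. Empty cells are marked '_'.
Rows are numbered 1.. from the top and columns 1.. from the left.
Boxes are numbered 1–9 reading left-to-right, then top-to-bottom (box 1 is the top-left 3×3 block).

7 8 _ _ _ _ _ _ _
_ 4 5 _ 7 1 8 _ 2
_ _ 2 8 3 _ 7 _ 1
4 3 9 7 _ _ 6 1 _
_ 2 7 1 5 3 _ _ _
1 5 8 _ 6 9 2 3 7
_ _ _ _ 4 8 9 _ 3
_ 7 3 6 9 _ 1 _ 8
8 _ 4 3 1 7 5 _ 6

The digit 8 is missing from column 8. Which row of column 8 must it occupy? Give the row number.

5

Consider where 8 can go in column 8.
row 1, column 8 is out (row 1 already has a 8). row 2, column 8 is out (row 2 already has a 8). row 3, column 8 is out (row 3 already has a 8). row 7, column 8 is out (row 7 already has a 8). The remaining empty cells in column 8 are similarly blocked.
So the only cell in column 8 that can hold 8 is row 5, column 8.
That is row 5.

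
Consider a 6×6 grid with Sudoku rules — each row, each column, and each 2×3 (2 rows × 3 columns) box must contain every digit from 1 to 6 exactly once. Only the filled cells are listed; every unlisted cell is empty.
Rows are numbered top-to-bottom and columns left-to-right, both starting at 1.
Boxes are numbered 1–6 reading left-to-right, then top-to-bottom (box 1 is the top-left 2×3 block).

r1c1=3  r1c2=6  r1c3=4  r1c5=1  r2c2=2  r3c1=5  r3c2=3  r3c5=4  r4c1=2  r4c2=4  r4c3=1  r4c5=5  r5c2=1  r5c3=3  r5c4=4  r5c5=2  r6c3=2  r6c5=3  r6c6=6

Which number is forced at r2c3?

5

Row 2 already contains {2}.
Column 3 already contains {1, 2, 3, 4}.
Its 2×3 block (box 1) already contains {2, 3, 4, 6}.
The only value from 1–6 not eliminated is 5, so r2c3 = 5.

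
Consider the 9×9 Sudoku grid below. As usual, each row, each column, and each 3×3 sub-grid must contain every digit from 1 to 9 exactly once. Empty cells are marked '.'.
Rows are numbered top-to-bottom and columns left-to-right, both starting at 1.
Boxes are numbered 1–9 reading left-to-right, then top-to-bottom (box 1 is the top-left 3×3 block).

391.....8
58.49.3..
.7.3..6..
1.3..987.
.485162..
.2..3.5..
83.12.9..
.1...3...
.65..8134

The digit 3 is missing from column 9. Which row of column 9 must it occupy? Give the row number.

5

Consider where 3 can go in column 9.
R2C9 is out (row 2 already has a 3). R3C9 is out (row 3 already has a 3). R4C9 is out (row 4 already has a 3). R6C9 is out (row 6 already has a 3). The remaining empty cells in column 9 are similarly blocked.
So the only cell in column 9 that can hold 3 is R5C9.
That is row 5.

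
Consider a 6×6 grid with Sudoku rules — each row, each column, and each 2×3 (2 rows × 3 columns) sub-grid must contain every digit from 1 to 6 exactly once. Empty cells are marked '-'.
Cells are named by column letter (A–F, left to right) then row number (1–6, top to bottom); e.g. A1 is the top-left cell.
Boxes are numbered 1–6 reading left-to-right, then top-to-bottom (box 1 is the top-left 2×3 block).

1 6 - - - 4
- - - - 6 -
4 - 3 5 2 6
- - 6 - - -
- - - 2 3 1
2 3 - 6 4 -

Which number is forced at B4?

Cell B4 itself could take any of {1, 2, 5} by direct elimination.
Consider where 2 can go in row 4.
A4 is out (column A already has a 2).
D4 is out (column D already has a 2).
E4 is out (column E already has a 2).
F4 is out (box 4 already has a 2).
So the only cell in row 4 that can hold 2 is B4.
Therefore B4 = 2.

2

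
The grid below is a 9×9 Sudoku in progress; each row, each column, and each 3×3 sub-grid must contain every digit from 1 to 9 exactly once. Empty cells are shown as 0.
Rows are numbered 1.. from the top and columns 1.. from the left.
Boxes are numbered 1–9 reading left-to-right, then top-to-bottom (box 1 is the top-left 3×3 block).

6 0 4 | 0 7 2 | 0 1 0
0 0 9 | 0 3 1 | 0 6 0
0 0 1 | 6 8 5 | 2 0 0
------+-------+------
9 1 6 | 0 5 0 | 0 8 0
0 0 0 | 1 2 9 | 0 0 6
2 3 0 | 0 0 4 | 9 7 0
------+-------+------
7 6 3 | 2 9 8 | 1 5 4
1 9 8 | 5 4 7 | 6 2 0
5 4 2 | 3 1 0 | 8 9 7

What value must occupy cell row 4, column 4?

7

Row 4 already contains {1, 5, 6, 8, 9}.
Column 4 already contains {1, 2, 3, 5, 6}.
Its 3×3 block (box 5) already contains {1, 2, 4, 5, 9}.
The only value from 1–9 not eliminated is 7, so row 4, column 4 = 7.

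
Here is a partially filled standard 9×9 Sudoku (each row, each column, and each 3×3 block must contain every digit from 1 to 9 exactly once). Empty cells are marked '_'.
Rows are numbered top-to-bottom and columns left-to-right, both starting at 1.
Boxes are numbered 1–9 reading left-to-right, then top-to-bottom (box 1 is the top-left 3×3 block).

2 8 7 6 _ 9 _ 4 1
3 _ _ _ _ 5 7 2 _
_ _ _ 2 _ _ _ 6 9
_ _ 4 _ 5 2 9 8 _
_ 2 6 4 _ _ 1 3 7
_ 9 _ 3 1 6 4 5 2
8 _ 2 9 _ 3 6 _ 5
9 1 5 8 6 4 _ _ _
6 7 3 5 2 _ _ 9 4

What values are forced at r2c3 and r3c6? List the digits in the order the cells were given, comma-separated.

9,7

For r2c3:
  Consider where 9 can go in column 3.
  r3c3 is out (row 3 already has a 9).
  r6c3 is out (row 6 already has a 9).
  So the only cell in column 3 that can hold 9 is r2c3.
  So r2c3 = 9.
For r3c6:
  Consider where 7 can go in column 6.
  r5c6 is out (row 5 already has a 7).
  r9c6 is out (row 9 already has a 7).
  So the only cell in column 6 that can hold 7 is r3c6.
  So r3c6 = 7.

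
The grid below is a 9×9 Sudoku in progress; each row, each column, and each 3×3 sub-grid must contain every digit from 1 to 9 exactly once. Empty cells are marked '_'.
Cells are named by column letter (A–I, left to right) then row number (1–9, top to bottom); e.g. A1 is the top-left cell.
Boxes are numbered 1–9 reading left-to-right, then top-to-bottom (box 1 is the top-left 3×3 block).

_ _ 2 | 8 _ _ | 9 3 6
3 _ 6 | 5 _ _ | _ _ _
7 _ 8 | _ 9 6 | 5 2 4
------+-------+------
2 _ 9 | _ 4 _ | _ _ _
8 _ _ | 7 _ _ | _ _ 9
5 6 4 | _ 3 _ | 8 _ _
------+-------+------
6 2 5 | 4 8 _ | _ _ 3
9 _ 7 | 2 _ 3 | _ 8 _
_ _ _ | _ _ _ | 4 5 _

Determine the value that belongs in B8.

4

Cell B8 itself could take any of {1, 4} by direct elimination.
Consider where 4 can go in row 8.
E8 is out (column E already has a 4).
G8 is out (column G already has a 4).
I8 is out (column I already has a 4).
So the only cell in row 8 that can hold 4 is B8.
Therefore B8 = 4.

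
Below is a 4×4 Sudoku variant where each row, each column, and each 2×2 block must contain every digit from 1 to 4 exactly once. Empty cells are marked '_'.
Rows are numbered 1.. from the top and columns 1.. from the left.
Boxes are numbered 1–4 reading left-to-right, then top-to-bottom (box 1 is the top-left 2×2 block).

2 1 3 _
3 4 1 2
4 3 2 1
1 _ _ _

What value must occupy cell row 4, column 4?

3

Cell row 4, column 4 itself could take any of {3, 4} by direct elimination.
Consider where 3 can go in box 4.
row 4, column 3 is out (column 3 already has a 3).
So the only cell in box 4 that can hold 3 is row 4, column 4.
Therefore row 4, column 4 = 3.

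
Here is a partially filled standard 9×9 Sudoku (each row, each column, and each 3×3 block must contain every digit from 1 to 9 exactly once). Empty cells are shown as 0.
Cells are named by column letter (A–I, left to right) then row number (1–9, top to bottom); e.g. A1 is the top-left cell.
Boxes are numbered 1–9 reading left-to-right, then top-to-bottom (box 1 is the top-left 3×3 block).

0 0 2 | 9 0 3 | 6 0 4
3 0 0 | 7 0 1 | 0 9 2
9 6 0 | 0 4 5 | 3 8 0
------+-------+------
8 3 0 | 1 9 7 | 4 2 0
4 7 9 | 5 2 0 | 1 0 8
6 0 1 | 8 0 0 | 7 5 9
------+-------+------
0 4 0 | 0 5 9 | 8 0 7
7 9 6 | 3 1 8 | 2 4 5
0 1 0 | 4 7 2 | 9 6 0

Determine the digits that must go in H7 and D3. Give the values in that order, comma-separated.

For H7:
  Consider where 1 can go in box 9.
  I9 is out (row 9 already has a 1).
  So the only cell in box 9 that can hold 1 is H7.
  So H7 = 1.
For D3:
  Row 3 already contains {3, 4, 5, 6, 8, 9}.
  Column D already contains {1, 3, 4, 5, 7, 8, 9}.
  Its 3×3 block (box 2) already contains {1, 3, 4, 5, 7, 9}.
  The only value from 1–9 not eliminated is 2, so D3 = 2.

1,2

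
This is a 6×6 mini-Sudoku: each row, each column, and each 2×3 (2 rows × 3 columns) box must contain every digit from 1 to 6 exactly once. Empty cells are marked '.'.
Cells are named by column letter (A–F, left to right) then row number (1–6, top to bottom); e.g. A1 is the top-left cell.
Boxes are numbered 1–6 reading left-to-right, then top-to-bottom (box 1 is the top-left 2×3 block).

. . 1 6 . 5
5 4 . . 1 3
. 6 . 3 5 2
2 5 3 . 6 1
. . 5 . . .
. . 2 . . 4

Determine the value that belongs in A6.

Cell A6 itself could take any of {1, 3, 6} by direct elimination.
Consider where 6 can go in row 6.
B6 is out (column B already has a 6).
D6 is out (column D already has a 6).
E6 is out (column E already has a 6).
So the only cell in row 6 that can hold 6 is A6.
Therefore A6 = 6.

6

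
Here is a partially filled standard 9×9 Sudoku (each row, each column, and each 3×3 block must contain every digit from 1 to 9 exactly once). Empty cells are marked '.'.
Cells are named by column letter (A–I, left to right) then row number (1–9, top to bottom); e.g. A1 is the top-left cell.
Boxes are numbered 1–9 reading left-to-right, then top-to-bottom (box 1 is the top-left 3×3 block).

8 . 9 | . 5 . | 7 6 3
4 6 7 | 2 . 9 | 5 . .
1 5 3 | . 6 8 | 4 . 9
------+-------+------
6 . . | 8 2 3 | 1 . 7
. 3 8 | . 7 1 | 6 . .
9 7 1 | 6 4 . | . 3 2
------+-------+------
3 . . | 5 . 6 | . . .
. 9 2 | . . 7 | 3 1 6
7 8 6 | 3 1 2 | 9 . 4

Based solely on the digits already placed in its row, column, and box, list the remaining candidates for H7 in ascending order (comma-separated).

Row 7 already contains {3, 5, 6}.
Column H already contains {1, 3, 6}.
Its 3×3 block (box 9) already contains {1, 3, 4, 6, 9}.
Removing those from 1–9 leaves {2, 7, 8} as the candidates for H7.

2,7,8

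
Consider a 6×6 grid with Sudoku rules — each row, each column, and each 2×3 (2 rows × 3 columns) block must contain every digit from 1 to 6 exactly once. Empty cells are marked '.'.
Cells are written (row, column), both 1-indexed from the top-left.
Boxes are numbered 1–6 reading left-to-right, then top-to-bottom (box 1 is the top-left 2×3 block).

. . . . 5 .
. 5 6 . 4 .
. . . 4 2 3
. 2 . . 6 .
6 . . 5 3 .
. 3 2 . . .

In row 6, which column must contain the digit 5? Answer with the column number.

Consider where 5 can go in row 6.
(6,4) is out (column 4 already has a 5).
(6,5) is out (column 5 already has a 5).
(6,6) is out (box 6 already has a 5).
So the only cell in row 6 that can hold 5 is (6,1).
That is column 1.

1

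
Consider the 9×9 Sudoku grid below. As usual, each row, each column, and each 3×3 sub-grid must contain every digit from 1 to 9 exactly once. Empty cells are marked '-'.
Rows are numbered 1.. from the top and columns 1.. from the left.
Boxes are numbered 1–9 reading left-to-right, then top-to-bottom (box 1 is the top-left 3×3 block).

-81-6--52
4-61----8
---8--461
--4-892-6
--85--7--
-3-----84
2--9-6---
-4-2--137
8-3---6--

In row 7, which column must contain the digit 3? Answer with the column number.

5

Consider where 3 can go in row 7.
row 7, column 2 is out (column 2 already has a 3).
row 7, column 3 is out (column 3 already has a 3).
row 7, column 7 is out (box 9 already has a 3).
row 7, column 8 is out (column 8 already has a 3).
row 7, column 9 is out (box 9 already has a 3).
So the only cell in row 7 that can hold 3 is row 7, column 5.
That is column 5.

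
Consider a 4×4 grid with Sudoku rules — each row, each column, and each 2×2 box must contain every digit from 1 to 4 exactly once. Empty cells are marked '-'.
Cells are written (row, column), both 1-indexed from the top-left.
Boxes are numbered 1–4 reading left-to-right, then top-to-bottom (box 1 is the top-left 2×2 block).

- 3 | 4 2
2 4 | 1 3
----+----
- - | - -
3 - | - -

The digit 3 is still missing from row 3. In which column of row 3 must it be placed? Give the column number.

Consider where 3 can go in row 3.
(3,1) is out (column 1 already has a 3).
(3,2) is out (column 2 already has a 3).
(3,4) is out (column 4 already has a 3).
So the only cell in row 3 that can hold 3 is (3,3).
That is column 3.

3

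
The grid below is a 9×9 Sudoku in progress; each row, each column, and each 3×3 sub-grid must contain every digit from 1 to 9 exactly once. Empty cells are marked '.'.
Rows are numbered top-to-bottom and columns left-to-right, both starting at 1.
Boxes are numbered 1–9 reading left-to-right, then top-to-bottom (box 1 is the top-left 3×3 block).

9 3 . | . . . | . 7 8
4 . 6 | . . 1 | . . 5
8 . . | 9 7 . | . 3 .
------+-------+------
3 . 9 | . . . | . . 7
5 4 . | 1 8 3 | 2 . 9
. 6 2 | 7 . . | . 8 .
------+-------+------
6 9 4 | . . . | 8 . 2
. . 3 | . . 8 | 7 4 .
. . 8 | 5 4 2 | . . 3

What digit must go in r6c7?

Cell r6c7 itself could take any of {1, 3, 4, 5} by direct elimination.
Consider where 3 can go in column 7.
r1c7 is out (row 1 already has a 3).
r2c7 is out (box 3 already has a 3).
r3c7 is out (row 3 already has a 3).
r4c7 is out (row 4 already has a 3).
r9c7 is out (row 9 already has a 3).
So the only cell in column 7 that can hold 3 is r6c7.
Therefore r6c7 = 3.

3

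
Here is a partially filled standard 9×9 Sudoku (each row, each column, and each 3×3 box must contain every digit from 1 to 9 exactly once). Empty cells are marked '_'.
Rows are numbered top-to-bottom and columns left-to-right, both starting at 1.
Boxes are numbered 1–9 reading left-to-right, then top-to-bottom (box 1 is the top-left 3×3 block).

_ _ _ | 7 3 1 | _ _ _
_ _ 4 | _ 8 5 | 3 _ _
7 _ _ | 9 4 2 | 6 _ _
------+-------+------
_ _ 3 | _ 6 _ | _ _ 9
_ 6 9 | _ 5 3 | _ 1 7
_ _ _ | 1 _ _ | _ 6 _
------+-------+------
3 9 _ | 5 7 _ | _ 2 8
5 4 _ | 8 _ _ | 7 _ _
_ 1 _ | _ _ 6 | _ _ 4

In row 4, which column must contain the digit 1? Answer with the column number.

Consider where 1 can go in row 4.
r4c2 is out (column 2 already has a 1).
r4c4 is out (column 4 already has a 1).
r4c6 is out (column 6 already has a 1).
r4c7 is out (box 6 already has a 1).
r4c8 is out (column 8 already has a 1).
So the only cell in row 4 that can hold 1 is r4c1.
That is column 1.

1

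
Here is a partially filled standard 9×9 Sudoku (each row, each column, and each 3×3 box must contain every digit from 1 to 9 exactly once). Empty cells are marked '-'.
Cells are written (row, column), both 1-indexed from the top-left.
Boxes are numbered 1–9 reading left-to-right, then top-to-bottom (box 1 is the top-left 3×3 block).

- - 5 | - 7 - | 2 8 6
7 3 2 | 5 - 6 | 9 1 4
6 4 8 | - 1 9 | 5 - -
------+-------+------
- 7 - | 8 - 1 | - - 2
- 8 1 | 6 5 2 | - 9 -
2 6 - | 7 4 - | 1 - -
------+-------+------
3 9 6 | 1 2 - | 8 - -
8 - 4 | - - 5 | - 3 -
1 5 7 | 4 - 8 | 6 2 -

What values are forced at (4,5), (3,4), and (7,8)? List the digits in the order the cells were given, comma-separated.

9,2,4

For (4,5):
  Consider where 9 can go in box 5.
  (6,6) is out (column 6 already has a 9).
  So the only cell in box 5 that can hold 9 is (4,5).
  So (4,5) = 9.
For (3,4):
  Consider where 2 can go in column 4.
  (1,4) is out (row 1 already has a 2).
  (8,4) is out (box 8 already has a 2).
  So the only cell in column 4 that can hold 2 is (3,4).
  So (3,4) = 2.
For (7,8):
  Consider where 4 can go in row 7.
  (7,6) is out (box 8 already has a 4).
  (7,9) is out (column 9 already has a 4).
  So the only cell in row 7 that can hold 4 is (7,8).
  So (7,8) = 4.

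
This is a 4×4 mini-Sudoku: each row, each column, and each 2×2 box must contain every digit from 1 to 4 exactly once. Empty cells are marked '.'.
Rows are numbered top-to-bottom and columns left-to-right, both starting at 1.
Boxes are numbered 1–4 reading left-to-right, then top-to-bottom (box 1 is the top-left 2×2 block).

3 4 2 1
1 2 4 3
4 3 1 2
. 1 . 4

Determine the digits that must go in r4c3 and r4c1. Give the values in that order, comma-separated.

3,2

For r4c3:
  Row 4 already contains {1, 4}.
  Column 3 already contains {1, 2, 4}.
  Its 2×2 block (box 4) already contains {1, 2, 4}.
  The only value from 1–4 not eliminated is 3, so r4c3 = 3.
For r4c1:
  Row 4 already contains {1, 4}.
  Column 1 already contains {1, 3, 4}.
  Its 2×2 block (box 3) already contains {1, 3, 4}.
  The only value from 1–4 not eliminated is 2, so r4c1 = 2.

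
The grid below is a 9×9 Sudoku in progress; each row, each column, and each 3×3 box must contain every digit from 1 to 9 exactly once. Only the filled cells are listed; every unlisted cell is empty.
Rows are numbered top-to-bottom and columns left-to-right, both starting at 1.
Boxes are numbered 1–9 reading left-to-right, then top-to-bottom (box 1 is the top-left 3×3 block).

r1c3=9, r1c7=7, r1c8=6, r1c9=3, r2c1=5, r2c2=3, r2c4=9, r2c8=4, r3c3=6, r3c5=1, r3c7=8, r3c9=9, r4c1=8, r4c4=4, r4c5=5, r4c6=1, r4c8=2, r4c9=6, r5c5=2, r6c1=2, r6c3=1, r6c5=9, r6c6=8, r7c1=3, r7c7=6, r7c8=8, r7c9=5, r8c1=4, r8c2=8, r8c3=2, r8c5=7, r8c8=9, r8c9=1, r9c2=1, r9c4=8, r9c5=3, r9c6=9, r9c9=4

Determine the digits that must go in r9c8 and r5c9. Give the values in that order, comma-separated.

7,8

For r9c8:
  Row 9 already contains {1, 3, 4, 8, 9}.
  Column 8 already contains {2, 4, 6, 8, 9}.
  Its 3×3 block (box 9) already contains {1, 4, 5, 6, 8, 9}.
  The only value from 1–9 not eliminated is 7, so r9c8 = 7.
For r5c9:
  Consider where 8 can go in column 9.
  r2c9 is out (box 3 already has a 8).
  r6c9 is out (row 6 already has a 8).
  So the only cell in column 9 that can hold 8 is r5c9.
  So r5c9 = 8.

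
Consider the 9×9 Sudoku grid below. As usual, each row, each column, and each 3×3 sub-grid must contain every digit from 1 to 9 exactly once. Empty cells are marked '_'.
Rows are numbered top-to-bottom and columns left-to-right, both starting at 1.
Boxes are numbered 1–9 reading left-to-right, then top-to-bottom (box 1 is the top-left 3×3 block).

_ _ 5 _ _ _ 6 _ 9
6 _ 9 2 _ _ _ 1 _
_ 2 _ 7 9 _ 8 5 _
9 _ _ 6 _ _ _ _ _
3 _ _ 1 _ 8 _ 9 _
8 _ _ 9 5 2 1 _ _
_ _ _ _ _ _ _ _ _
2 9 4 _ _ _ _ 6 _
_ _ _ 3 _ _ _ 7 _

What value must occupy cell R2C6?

Cell R2C6 itself could take any of {3, 4, 5} by direct elimination.
Consider where 5 can go in box 2.
R1C4 is out (row 1 already has a 5).
R1C5 is out (row 1 already has a 5).
R1C6 is out (row 1 already has a 5).
R2C5 is out (column 5 already has a 5).
R3C6 is out (row 3 already has a 5).
So the only cell in box 2 that can hold 5 is R2C6.
Therefore R2C6 = 5.

5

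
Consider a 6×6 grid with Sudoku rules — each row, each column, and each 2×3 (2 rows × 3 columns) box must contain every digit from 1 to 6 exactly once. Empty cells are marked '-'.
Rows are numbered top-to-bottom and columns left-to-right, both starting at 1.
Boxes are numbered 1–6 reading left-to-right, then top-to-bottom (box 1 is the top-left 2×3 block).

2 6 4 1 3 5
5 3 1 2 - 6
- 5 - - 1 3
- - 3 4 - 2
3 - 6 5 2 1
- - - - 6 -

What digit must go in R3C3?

2

Row 3 already contains {1, 3, 5}.
Column 3 already contains {1, 3, 4, 6}.
Its 2×3 block (box 3) already contains {3, 5}.
The only value from 1–6 not eliminated is 2, so R3C3 = 2.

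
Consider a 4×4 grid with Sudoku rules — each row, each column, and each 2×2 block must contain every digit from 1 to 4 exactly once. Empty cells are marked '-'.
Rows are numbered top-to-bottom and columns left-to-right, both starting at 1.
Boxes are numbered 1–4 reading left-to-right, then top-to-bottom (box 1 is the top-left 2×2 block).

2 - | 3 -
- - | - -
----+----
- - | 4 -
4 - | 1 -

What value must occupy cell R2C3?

2

Row 2 already contains {}.
Column 3 already contains {1, 3, 4}.
Its 2×2 block (box 2) already contains {3}.
The only value from 1–4 not eliminated is 2, so R2C3 = 2.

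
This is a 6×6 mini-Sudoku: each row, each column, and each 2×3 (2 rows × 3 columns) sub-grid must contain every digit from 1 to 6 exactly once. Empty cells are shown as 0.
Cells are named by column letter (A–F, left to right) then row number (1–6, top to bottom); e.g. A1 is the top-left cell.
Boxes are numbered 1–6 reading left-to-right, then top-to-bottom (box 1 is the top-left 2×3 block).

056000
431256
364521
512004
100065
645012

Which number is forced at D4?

Cell D4 itself could take any of {3, 6} by direct elimination.
Consider where 6 can go in column D.
D1 is out (row 1 already has a 6).
D5 is out (row 5 already has a 6).
D6 is out (row 6 already has a 6).
So the only cell in column D that can hold 6 is D4.
Therefore D4 = 6.

6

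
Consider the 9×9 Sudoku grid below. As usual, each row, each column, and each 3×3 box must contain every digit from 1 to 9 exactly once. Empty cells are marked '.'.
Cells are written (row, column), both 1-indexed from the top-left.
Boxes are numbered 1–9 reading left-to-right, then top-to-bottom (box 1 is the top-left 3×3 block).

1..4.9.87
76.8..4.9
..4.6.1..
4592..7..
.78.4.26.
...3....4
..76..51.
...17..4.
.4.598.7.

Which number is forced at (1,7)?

Cell (1,7) itself could take any of {3, 6} by direct elimination.
Consider where 6 can go in box 3.
(2,8) is out (row 2 already has a 6).
(3,8) is out (row 3 already has a 6).
(3,9) is out (row 3 already has a 6).
So the only cell in box 3 that can hold 6 is (1,7).
Therefore (1,7) = 6.

6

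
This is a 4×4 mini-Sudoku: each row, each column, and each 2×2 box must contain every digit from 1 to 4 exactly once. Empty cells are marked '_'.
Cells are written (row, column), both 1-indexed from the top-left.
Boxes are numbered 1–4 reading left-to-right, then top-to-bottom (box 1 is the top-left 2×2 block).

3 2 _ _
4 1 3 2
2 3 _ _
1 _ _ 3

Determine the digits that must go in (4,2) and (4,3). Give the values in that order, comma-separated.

4,2

For (4,2):
  Row 4 already contains {1, 3}.
  Column 2 already contains {1, 2, 3}.
  Its 2×2 block (box 3) already contains {1, 2, 3}.
  The only value from 1–4 not eliminated is 4, so (4,2) = 4.
For (4,3):
  Consider where 2 can go in column 3.
  (1,3) is out (row 1 already has a 2).
  (3,3) is out (row 3 already has a 2).
  So the only cell in column 3 that can hold 2 is (4,3).
  So (4,3) = 2.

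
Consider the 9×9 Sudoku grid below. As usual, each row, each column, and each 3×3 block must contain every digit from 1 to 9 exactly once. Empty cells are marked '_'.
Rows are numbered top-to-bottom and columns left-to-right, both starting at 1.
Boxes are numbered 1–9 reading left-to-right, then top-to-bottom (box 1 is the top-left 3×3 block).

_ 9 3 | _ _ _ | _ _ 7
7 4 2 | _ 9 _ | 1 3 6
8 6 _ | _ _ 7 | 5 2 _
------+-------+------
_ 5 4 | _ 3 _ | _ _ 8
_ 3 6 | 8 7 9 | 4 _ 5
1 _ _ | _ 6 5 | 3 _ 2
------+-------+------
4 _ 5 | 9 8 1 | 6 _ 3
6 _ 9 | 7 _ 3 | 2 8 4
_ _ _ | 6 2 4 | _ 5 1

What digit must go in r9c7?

9

Cell r9c7 itself could take any of {7, 9} by direct elimination.
Consider where 9 can go in row 9.
r9c1 is out (box 7 already has a 9).
r9c2 is out (column 2 already has a 9).
r9c3 is out (column 3 already has a 9).
So the only cell in row 9 that can hold 9 is r9c7.
Therefore r9c7 = 9.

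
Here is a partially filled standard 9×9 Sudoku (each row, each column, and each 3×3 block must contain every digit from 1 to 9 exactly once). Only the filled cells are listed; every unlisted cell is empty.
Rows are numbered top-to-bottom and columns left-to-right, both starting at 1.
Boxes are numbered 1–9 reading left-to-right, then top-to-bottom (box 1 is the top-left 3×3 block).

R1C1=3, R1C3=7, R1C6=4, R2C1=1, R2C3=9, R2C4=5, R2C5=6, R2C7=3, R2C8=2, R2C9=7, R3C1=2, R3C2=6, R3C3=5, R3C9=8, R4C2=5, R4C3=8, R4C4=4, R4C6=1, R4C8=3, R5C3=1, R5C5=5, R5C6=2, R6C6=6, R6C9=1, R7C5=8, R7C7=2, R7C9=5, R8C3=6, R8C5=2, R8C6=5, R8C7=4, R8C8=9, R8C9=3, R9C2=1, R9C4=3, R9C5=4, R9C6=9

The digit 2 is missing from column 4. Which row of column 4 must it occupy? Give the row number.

Consider where 2 can go in column 4.
R3C4 is out (row 3 already has a 2).
R5C4 is out (row 5 already has a 2).
R6C4 is out (box 5 already has a 2).
R7C4 is out (row 7 already has a 2).
R8C4 is out (row 8 already has a 2).
So the only cell in column 4 that can hold 2 is R1C4.
That is row 1.

1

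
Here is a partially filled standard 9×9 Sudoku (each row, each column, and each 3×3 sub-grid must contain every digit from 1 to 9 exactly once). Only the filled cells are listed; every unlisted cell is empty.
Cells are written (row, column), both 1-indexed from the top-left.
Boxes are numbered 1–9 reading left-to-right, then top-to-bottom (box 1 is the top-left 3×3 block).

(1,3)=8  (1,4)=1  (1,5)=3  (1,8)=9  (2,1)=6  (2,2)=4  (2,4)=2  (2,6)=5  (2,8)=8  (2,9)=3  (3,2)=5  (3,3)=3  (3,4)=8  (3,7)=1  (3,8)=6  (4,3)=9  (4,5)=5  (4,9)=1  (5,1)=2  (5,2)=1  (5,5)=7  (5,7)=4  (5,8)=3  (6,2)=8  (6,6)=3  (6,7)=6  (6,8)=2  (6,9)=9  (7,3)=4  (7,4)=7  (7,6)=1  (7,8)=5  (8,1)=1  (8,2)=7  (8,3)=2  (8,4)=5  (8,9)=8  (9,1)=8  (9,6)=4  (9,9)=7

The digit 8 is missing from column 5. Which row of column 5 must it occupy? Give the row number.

Consider where 8 can go in column 5.
(2,5) is out (row 2 already has a 8).
(3,5) is out (row 3 already has a 8).
(6,5) is out (row 6 already has a 8).
(8,5) is out (row 8 already has a 8).
(9,5) is out (row 9 already has a 8).
So the only cell in column 5 that can hold 8 is (7,5).
That is row 7.

7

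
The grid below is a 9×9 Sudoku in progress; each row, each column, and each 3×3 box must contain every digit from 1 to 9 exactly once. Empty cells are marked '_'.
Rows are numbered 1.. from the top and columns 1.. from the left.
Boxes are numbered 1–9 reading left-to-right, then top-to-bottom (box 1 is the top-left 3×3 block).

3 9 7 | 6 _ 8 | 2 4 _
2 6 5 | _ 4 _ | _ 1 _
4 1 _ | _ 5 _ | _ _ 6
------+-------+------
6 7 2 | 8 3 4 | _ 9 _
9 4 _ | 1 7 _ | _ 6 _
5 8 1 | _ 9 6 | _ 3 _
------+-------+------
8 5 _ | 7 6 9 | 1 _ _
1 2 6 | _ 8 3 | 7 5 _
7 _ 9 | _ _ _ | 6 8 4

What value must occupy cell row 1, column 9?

5

Row 1 already contains {2, 3, 4, 6, 7, 8, 9}.
Column 9 already contains {4, 6}.
Its 3×3 block (box 3) already contains {1, 2, 4, 6}.
The only value from 1–9 not eliminated is 5, so row 1, column 9 = 5.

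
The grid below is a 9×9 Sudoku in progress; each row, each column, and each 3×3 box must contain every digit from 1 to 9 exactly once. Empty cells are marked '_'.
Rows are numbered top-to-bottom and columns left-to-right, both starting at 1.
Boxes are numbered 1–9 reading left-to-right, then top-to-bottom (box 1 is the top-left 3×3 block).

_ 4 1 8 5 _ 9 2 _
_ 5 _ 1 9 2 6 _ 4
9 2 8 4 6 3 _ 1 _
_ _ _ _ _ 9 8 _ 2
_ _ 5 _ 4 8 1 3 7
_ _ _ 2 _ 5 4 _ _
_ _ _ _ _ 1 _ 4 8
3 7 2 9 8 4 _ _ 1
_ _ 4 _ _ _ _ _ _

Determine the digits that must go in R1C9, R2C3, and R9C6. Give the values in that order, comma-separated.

For R1C9:
  Row 1 already contains {1, 2, 4, 5, 8, 9}.
  Column 9 already contains {1, 2, 4, 7, 8}.
  Its 3×3 block (box 3) already contains {1, 2, 4, 6, 9}.
  The only value from 1–9 not eliminated is 3, so R1C9 = 3.
For R2C3:
  Consider where 3 can go in row 2.
  R2C1 is out (column 1 already has a 3).
  R2C8 is out (column 8 already has a 3).
  So the only cell in row 2 that can hold 3 is R2C3.
  So R2C3 = 3.
For R9C6:
  Consider where 6 can go in column 6.
  R1C6 is out (box 2 already has a 6).
  So the only cell in column 6 that can hold 6 is R9C6.
  So R9C6 = 6.

3,3,6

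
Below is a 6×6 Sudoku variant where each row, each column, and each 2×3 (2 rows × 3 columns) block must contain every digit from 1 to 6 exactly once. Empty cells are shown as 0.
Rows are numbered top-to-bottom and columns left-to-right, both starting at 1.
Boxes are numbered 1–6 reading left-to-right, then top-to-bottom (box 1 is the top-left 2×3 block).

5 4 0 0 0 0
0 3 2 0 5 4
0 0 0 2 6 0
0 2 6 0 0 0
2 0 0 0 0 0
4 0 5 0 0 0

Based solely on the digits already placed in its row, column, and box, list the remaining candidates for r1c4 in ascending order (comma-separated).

1,3,6

Row 1 already contains {4, 5}.
Column 4 already contains {2}.
Its 2×3 block (box 2) already contains {4, 5}.
Removing those from 1–6 leaves {1, 3, 6} as the candidates for r1c4.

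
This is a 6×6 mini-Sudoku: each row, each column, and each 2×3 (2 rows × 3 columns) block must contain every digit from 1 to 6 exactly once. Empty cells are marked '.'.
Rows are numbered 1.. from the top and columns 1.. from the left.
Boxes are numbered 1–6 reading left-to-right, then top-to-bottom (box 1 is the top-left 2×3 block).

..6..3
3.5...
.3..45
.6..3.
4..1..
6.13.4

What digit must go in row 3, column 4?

6

Cell row 3, column 4 itself could take any of {2, 6} by direct elimination.
Consider where 6 can go in box 4.
row 4, column 4 is out (row 4 already has a 6).
row 4, column 6 is out (row 4 already has a 6).
So the only cell in box 4 that can hold 6 is row 3, column 4.
Therefore row 3, column 4 = 6.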